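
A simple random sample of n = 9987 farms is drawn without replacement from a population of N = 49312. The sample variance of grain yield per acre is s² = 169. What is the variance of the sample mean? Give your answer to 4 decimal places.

0.0135

Under SRS without replacement, Var(ȳ) = (1 − f)·s²/n with f = n/N = 9987/49312 = 0.20252677.
Var(ȳ) = (1 − 0.20252677)·169/9987 = 0.79747323·0.016921999 = 0.013494841.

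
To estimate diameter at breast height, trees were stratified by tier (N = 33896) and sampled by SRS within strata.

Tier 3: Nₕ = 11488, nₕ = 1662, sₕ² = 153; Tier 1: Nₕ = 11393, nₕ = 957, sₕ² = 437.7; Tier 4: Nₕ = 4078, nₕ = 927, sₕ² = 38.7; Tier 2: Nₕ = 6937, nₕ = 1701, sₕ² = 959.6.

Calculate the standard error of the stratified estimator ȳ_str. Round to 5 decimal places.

0.27327

Var(ȳ_str) = Σₕ Wₕ²(1 − fₕ)sₕ²/nₕ with Wₕ = Nₕ/N, N = 33896.
Tier 3: Wₕ = 0.33891905; term = 0.33891905²·(1 − 0.14467270)·153/1662 = 0.0090445028.
Tier 1: Wₕ = 0.33611636; term = 0.33611636²·(1 − 0.08399895)·437.7/957 = 0.047330367.
Tier 4: Wₕ = 0.12030918; term = 0.12030918²·(1 − 0.22731731)·38.7/927 = 4.6690654 × 10^-4.
Tier 2: Wₕ = 0.20465542; term = 0.20465542²·(1 − 0.24520686)·959.6/1701 = 0.017834476.
Sum = 0.074676252.
SE = √(0.074676252) = 0.27327.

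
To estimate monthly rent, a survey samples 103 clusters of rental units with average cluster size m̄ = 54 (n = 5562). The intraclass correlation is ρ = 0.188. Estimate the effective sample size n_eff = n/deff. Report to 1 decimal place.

507.3

deff = 1 + (54 − 1)·0.188 = 1 + 9.964 = 10.964.
n_eff = 5562 / 10.964 = 507.3.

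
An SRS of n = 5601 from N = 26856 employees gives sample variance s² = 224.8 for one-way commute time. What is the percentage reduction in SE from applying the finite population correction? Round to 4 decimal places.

f = n/N = 5601/26856 = 0.20855675.
SE_no-fpc = √(s²/n) = 0.20033894; SE_fpc = √((1−f)s²/n) = 0.17822772.
Ratio = √(1−f) = 0.88963096. Reduction = 100·(1 − 0.88963096) = 11.0369%.

11.0369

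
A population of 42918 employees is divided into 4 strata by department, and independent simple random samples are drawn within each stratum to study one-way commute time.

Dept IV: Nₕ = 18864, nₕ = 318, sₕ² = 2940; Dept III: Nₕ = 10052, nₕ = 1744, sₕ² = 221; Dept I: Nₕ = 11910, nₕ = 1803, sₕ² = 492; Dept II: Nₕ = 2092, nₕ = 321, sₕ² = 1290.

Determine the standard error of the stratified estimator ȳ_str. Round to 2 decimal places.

Var(ȳ_str) = Σₕ Wₕ²(1 − fₕ)sₕ²/nₕ with Wₕ = Nₕ/N, N = 42918.
Dept IV: Wₕ = 0.43953586; term = 0.43953586²·(1 − 0.01685751)·2940/318 = 1.7560032.
Dept III: Wₕ = 0.23421408; term = 0.23421408²·(1 − 0.17349781)·221/1744 = 0.005745341.
Dept I: Wₕ = 0.27750594; term = 0.27750594²·(1 − 0.15138539)·492/1803 = 0.017833002.
Dept II: Wₕ = 0.04874412; term = 0.04874412²·(1 − 0.15344168)·1290/321 = 0.0080832492.
Sum = 1.7876648.
SE = √(1.7876648) = 1.34.

1.34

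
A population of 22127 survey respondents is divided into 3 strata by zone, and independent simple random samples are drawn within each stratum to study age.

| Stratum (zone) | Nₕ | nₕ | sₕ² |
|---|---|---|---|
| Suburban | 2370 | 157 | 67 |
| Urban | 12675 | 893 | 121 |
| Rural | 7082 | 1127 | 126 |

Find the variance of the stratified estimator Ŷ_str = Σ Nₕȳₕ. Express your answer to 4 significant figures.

Var(Ŷ_str) = Σₕ Nₕ²(1 − fₕ)sₕ²/nₕ.
Suburban: 2370²·(1 − 157/2370)·67/157 = 2.238231 × 10^6.
Urban: 12675²·(1 − 893/12675)·121/893 = 2.0234892 × 10^7.
Rural: 7082²·(1 − 1127/7082)·126/1127 = 4.7150284 × 10^6.
Sum = 2.7188151 × 10^7.

2.719 × 10^7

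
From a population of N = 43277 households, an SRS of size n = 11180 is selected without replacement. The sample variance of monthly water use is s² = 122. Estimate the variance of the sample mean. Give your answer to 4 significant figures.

Under SRS without replacement, Var(ȳ) = (1 − f)·s²/n with f = n/N = 11180/43277 = 0.25833584.
Var(ȳ) = (1 − 0.25833584)·122/11180 = 0.74166416·0.010912343 = 0.0080932941.

0.008093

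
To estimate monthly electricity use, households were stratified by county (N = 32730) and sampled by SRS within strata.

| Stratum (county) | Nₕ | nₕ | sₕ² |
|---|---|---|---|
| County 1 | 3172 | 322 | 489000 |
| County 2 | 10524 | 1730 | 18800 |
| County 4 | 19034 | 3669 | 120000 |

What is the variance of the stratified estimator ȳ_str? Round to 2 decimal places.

Var(ȳ_str) = Σₕ Wₕ²(1 − fₕ)sₕ²/nₕ with Wₕ = Nₕ/N, N = 32730.
County 1: Wₕ = 0.09691415; term = 0.09691415²·(1 − 0.10151324)·489000/322 = 12.815602.
County 2: Wₕ = 0.32153987; term = 0.32153987²·(1 − 0.16438616)·18800/1730 = 0.93883017.
County 4: Wₕ = 0.58154598; term = 0.58154598²·(1 − 0.19276032)·120000/3669 = 8.9290274.
Sum = 22.68346.

22.68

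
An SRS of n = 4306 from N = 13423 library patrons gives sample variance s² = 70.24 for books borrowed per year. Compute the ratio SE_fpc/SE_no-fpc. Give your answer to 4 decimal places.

f = n/N = 4306/13423 = 0.32079267.
SE_no-fpc = √(s²/n) = 0.12771892; SE_fpc = √((1−f)s²/n) = 0.10525832.
Ratio = √(1−f) = 0.82414036.

0.8241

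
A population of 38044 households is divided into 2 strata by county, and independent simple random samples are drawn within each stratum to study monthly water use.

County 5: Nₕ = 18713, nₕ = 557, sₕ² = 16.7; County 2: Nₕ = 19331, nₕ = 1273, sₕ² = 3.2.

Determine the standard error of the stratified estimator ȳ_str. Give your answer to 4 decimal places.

0.0874

Var(ȳ_str) = Σₕ Wₕ²(1 − fₕ)sₕ²/nₕ with Wₕ = Nₕ/N, N = 38044.
County 5: Wₕ = 0.49187783; term = 0.49187783²·(1 − 0.02976540)·16.7/557 = 0.0070380528.
County 2: Wₕ = 0.50812217; term = 0.50812217²·(1 − 0.06585278)·3.2/1273 = 6.0627994 × 10^-4.
Sum = 0.0076443327.
SE = √(0.0076443327) = 0.0874.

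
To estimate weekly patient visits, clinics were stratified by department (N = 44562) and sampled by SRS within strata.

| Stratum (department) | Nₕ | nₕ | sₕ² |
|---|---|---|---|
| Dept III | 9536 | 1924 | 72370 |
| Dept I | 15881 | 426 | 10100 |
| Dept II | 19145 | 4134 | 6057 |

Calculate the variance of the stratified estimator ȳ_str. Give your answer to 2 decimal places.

Var(ȳ_str) = Σₕ Wₕ²(1 − fₕ)sₕ²/nₕ with Wₕ = Nₕ/N, N = 44562.
Dept III: Wₕ = 0.21399399; term = 0.21399399²·(1 − 0.20176174)·72370/1924 = 1.3749572.
Dept I: Wₕ = 0.35637988; term = 0.35637988²·(1 − 0.02682451)·10100/426 = 2.930416.
Dept II: Wₕ = 0.42962614; term = 0.42962614²·(1 − 0.21593105)·6057/4134 = 0.21204242.
Sum = 4.5174156.

4.52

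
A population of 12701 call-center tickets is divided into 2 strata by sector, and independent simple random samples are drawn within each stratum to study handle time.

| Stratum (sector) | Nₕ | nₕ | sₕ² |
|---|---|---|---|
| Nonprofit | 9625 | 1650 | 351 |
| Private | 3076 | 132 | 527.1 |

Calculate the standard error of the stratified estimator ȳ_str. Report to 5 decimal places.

Var(ȳ_str) = Σₕ Wₕ²(1 − fₕ)sₕ²/nₕ with Wₕ = Nₕ/N, N = 12701.
Nonprofit: Wₕ = 0.75781435; term = 0.75781435²·(1 − 0.17142857)·351/1650 = 0.1012229.
Private: Wₕ = 0.24218565; term = 0.24218565²·(1 − 0.04291287)·527.1/132 = 0.22416479.
Sum = 0.32538769.
SE = √(0.32538769) = 0.57043.

0.57043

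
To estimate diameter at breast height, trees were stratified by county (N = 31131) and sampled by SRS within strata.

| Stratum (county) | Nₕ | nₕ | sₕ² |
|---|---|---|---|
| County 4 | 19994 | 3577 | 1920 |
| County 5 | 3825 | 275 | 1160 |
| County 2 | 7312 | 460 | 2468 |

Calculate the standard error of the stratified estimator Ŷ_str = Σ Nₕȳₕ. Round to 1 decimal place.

22411.4

Var(Ŷ_str) = Σₕ Nₕ²(1 − fₕ)sₕ²/nₕ.
County 4: 19994²·(1 − 3577/19994)·1920/3577 = 1.7618778 × 10^8.
County 5: 3825²·(1 − 275/3825)·1160/275 = 5.7277636 × 10^7.
County 2: 7312²·(1 − 460/7312)·2468/460 = 2.6880718 × 10^8.
Sum = 5.022726 × 10^8.
SE = √(5.022726 × 10^8) = 22411.4.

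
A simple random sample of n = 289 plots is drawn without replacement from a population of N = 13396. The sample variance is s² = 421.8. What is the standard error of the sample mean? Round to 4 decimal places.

Under SRS without replacement, Var(ȳ) = (1 − f)·s²/n with f = n/N = 289/13396 = 0.02157360.
Var(ȳ) = (1 − 0.02157360)·421.8/289 = 0.97842640·1.4595156 = 1.4280286.
SE(ȳ) = √(1.4280286) = 1.1950.

1.1950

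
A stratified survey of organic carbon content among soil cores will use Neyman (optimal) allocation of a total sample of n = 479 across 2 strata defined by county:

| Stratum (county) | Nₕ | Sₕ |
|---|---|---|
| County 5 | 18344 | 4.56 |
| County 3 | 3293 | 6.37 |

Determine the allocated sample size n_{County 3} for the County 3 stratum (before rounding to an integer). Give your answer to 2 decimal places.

Neyman allocation: nₕ = n·NₕSₕ / Σⱼ NⱼSⱼ.
Σ NⱼSⱼ = 18344·4.56 + 3293·6.37 = 104625.05.
n_{County 3} = 479·3293·6.37 / 104625.05 = 96.04.

96.04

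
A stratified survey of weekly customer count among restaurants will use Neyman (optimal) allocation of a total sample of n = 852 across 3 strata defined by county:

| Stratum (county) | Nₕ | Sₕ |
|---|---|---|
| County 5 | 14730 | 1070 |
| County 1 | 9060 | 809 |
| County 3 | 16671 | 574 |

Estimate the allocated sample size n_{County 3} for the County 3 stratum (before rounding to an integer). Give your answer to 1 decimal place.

Neyman allocation: nₕ = n·NₕSₕ / Σⱼ NⱼSⱼ.
Σ NⱼSⱼ = 14730·1070 + 9060·809 + 16671·574 = 3.2659794 × 10^7.
n_{County 3} = 852·16671·574 / (3.2659794 × 10^7) = 249.6.

249.6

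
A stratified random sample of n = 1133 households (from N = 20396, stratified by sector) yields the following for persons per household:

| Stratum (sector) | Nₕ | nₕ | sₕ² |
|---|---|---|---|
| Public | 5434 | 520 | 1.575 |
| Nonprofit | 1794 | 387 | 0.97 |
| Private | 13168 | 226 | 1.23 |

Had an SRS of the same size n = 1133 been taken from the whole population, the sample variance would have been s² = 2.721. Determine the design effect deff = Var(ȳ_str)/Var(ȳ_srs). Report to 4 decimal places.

1.0754

Var(ȳ_str) = Σ Wₕ²(1−fₕ)sₕ²/nₕ with Wₕ = Nₕ/20396:
  Public: (5434/20396)²·(1−520/5434)·1.575/520 = 1.9442047 × 10^-4
  Nonprofit: (1794/20396)²·(1−387/1794)·0.97/387 = 1.5208532 × 10^-5
  Private: (13168/20396)²·(1−226/13168)·1.23/226 = 0.0022296047
  → Var(ȳ_str) = 0.0024392337.
Var(ȳ_srs) = (1 − 1133/20396)·2.721/1133 = 0.0022681802.
deff = 0.0024392337 / 0.0022681802 = 1.0754.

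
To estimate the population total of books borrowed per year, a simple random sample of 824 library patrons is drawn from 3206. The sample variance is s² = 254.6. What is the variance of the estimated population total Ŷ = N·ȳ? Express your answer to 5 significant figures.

Var(Ŷ) = N²·Var(ȳ) = N²·(1 − n/N)·s²/n.
f = 824/3206 = 0.25701809; Var(ȳ) = 0.74298191·254.6/824 = 0.22956698.
Var(Ŷ) = 3206² · 0.22956698 = 2.3595895 × 10^6.

2.3596 × 10^6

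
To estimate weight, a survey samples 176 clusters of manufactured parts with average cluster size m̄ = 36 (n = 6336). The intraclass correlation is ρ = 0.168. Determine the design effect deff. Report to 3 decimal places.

deff = 1 + (36 − 1)·0.168 = 1 + 5.88 = 6.88.

6.880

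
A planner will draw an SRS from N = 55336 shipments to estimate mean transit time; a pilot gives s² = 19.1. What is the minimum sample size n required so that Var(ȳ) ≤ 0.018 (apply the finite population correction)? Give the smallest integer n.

1042

Without fpc, n₀ = s²/D = 19.1/0.018 = 1061.1111.
With fpc, (1 − n/N)·s²/n ≤ D requires n ≥ n₀/(1 + n₀/N) = 1061.1111/(1 + 1061.1111/55336) = 1041.1463.
Rounding up, n = 1042.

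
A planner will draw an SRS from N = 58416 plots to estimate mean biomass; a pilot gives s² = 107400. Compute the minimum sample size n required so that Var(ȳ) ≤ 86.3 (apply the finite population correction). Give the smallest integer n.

Without fpc, n₀ = s²/D = 107400/86.3 = 1244.4959.
With fpc, (1 − n/N)·s²/n ≤ D requires n ≥ n₀/(1 + n₀/N) = 1244.4959/(1 + 1244.4959/58416) = 1218.5362.
Rounding up, n = 1219.

1219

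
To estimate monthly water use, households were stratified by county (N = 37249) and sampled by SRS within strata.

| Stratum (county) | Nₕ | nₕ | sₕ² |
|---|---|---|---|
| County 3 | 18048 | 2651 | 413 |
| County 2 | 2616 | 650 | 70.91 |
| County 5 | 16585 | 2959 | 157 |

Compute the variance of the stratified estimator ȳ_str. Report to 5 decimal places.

Var(ȳ_str) = Σₕ Wₕ²(1 − fₕ)sₕ²/nₕ with Wₕ = Nₕ/N, N = 37249.
County 3: Wₕ = 0.48452307; term = 0.48452307²·(1 − 0.14688608)·413/2651 = 0.031201558.
County 2: Wₕ = 0.07023007; term = 0.07023007²·(1 − 0.24847095)·70.91/650 = 4.0437672 × 10^-4.
County 5: Wₕ = 0.44524685; term = 0.44524685²·(1 − 0.17841423)·157/2959 = 0.0086419015.
Sum = 0.040247836.

0.04025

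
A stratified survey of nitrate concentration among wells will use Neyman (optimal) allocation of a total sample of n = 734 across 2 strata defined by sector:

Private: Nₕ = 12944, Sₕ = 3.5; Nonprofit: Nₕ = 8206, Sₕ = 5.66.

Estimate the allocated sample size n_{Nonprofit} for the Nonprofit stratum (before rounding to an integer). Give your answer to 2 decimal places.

371.57

Neyman allocation: nₕ = n·NₕSₕ / Σⱼ NⱼSⱼ.
Σ NⱼSⱼ = 12944·3.5 + 8206·5.66 = 91749.96.
n_{Nonprofit} = 734·8206·5.66 / 91749.96 = 371.57.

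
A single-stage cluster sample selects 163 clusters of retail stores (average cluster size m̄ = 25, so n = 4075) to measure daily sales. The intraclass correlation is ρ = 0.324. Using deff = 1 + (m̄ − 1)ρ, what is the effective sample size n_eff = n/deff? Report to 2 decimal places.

deff = 1 + (25 − 1)·0.324 = 1 + 7.776 = 8.776.
n_eff = 4075 / 8.776 = 464.33.

464.33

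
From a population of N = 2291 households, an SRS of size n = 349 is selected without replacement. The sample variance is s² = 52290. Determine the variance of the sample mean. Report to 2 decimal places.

127.00

Under SRS without replacement, Var(ȳ) = (1 − f)·s²/n with f = n/N = 349/2291 = 0.15233522.
Var(ȳ) = (1 − 0.15233522)·52290/349 = 0.84766478·149.82808 = 127.00399.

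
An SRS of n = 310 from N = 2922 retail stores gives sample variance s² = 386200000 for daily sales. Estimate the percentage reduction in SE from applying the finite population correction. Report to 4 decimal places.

f = n/N = 310/2922 = 0.10609172.
SE_no-fpc = √(s²/n) = 1116.157; SE_fpc = √((1−f)s²/n) = 1055.2899.
Ratio = √(1−f) = 0.94546723. Reduction = 100·(1 − 0.94546723) = 5.4533%.

5.4533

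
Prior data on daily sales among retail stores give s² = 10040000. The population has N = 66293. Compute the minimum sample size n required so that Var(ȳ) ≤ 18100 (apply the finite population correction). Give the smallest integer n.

Without fpc, n₀ = s²/D = 10040000/18100 = 554.6961.
With fpc, (1 − n/N)·s²/n ≤ D requires n ≥ n₀/(1 + n₀/N) = 554.6961/(1 + 554.6961/66293) = 550.0933.
Rounding up, n = 551.

551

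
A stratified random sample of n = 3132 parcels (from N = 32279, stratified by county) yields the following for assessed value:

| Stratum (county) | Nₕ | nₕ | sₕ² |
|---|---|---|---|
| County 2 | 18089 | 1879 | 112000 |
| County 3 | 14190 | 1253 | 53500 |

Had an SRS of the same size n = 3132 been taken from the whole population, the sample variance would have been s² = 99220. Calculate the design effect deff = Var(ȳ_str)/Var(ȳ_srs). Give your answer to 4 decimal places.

Var(ȳ_str) = Σ Wₕ²(1−fₕ)sₕ²/nₕ with Wₕ = Nₕ/32279:
  County 2: (18089/32279)²·(1−1879/18089)·112000/1879 = 16.774465
  County 3: (14190/32279)²·(1−1253/14190)·53500/1253 = 7.5227831
  → Var(ȳ_str) = 24.297248.
Var(ȳ_srs) = (1 − 3132/32279)·99220/3132 = 28.605613.
deff = 24.297248 / 28.605613 = 0.8494.

0.8494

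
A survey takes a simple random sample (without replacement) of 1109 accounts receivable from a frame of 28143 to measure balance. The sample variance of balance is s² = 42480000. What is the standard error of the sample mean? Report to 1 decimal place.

Under SRS without replacement, Var(ȳ) = (1 − f)·s²/n with f = n/N = 1109/28143 = 0.03940589.
Var(ȳ) = (1 − 0.03940589)·42480000/1109 = 0.96059411·38304.779 = 36795.345.
SE(ȳ) = √(36795.345) = 191.8.

191.8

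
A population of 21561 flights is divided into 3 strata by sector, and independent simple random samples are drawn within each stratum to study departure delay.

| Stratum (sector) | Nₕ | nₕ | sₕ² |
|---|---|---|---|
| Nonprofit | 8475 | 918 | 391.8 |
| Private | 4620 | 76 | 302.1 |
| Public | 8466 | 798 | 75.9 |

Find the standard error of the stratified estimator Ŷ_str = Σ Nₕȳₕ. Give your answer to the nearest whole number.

10815

Var(Ŷ_str) = Σₕ Nₕ²(1 − fₕ)sₕ²/nₕ.
Nonprofit: 8475²·(1 − 918/8475)·391.8/918 = 2.7334484 × 10^7.
Private: 4620²·(1 − 76/4620)·302.1/76 = 8.3448288 × 10^7.
Public: 8466²·(1 − 798/8466)·75.9/798 = 6.1744639 × 10^6.
Sum = 1.1695724 × 10^8.
SE = √(1.1695724 × 10^8) = 10815.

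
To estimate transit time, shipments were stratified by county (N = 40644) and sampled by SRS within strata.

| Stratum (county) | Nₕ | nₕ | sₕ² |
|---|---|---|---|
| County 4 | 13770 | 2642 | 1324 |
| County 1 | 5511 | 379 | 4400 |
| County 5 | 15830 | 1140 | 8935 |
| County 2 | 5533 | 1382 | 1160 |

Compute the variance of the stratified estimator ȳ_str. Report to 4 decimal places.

1.3602

Var(ȳ_str) = Σₕ Wₕ²(1 − fₕ)sₕ²/nₕ with Wₕ = Nₕ/N, N = 40644.
County 4: Wₕ = 0.33879539; term = 0.33879539²·(1 − 0.19186638)·1324/2642 = 0.046485054.
County 1: Wₕ = 0.13559197; term = 0.13559197²·(1 − 0.06877155)·4400/379 = 0.19876396.
County 5: Wₕ = 0.38947938; term = 0.38947938²·(1 − 0.07201516)·8935/1140 = 1.103315.
County 2: Wₕ = 0.13613325; term = 0.13613325²·(1 − 0.24977408)·1160/1382 = 0.011669989.
Sum = 1.360234.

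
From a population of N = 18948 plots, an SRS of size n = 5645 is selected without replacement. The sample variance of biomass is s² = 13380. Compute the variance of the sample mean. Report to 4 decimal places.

Under SRS without replacement, Var(ȳ) = (1 − f)·s²/n with f = n/N = 5645/18948 = 0.29792062.
Var(ȳ) = (1 − 0.29792062)·13380/5645 = 0.70207938·2.3702391 = 1.664096.

1.6641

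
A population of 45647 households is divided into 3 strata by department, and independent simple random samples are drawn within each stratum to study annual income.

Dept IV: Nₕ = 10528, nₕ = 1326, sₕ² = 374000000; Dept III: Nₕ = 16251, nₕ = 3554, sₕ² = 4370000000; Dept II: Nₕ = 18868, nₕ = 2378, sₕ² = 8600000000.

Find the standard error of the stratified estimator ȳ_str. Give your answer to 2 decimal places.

821.52

Var(ȳ_str) = Σₕ Wₕ²(1 − fₕ)sₕ²/nₕ with Wₕ = Nₕ/N, N = 45647.
Dept IV: Wₕ = 0.23063947; term = 0.23063947²·(1 − 0.12594985)·374000000/1326 = 13113.895.
Dept III: Wₕ = 0.35601463; term = 0.35601463²·(1 − 0.21869423)·4370000000/3554 = 121764.51.
Dept II: Wₕ = 0.41334589; term = 0.41334589²·(1 − 0.12603350)·8600000000/2378 = 540018.51.
Sum = 674896.92.
SE = √(674896.92) = 821.52.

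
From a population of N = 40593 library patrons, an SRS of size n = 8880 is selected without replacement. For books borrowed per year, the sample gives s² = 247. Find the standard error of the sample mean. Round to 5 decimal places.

Under SRS without replacement, Var(ȳ) = (1 − f)·s²/n with f = n/N = 8880/40593 = 0.21875693.
Var(ȳ) = (1 − 0.21875693)·247/8880 = 0.78124307·0.027815315 = 0.021730522.
SE(ȳ) = √(0.021730522) = 0.14741.

0.14741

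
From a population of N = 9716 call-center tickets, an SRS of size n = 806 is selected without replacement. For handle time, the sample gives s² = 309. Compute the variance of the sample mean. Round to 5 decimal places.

0.35157

Under SRS without replacement, Var(ȳ) = (1 − f)·s²/n with f = n/N = 806/9716 = 0.08295595.
Var(ȳ) = (1 − 0.08295595)·309/806 = 0.91704405·0.38337469 = 0.35157148.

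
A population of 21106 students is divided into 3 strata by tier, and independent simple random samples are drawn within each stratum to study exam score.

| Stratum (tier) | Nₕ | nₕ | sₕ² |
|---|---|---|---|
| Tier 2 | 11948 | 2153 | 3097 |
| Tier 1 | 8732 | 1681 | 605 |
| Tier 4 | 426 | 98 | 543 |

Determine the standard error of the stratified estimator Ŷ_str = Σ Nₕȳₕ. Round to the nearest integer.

Var(Ŷ_str) = Σₕ Nₕ²(1 − fₕ)sₕ²/nₕ.
Tier 2: 11948²·(1 − 2153/11948)·3097/2153 = 1.6834369 × 10^8.
Tier 1: 8732²·(1 − 1681/8732)·605/1681 = 2.2159099 × 10^7.
Tier 4: 426²·(1 − 98/426)·543/98 = 774207.18.
Sum = 1.91277 × 10^8.
SE = √(1.91277 × 10^8) = 13830.

13830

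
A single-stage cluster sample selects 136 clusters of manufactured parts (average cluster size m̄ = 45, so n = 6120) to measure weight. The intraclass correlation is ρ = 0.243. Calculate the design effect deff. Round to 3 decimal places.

deff = 1 + (45 − 1)·0.243 = 1 + 10.692 = 11.692.

11.692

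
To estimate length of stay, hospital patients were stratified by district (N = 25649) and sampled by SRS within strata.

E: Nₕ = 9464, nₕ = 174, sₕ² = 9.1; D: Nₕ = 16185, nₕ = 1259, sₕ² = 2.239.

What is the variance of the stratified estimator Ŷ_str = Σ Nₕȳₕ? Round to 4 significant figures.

Var(Ŷ_str) = Σₕ Nₕ²(1 − fₕ)sₕ²/nₕ.
E: 9464²·(1 − 174/9464)·9.1/174 = 4.5981442 × 10^6.
D: 16185²·(1 − 1259/16185)·2.239/1259 = 429620.01.
Sum = 5.0277642 × 10^6.

5.028 × 10^6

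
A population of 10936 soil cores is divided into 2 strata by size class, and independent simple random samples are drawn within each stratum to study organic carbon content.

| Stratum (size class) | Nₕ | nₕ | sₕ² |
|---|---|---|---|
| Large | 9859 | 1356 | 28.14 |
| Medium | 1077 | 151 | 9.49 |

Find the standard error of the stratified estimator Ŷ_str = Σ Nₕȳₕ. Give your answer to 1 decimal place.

1342.5

Var(Ŷ_str) = Σₕ Nₕ²(1 − fₕ)sₕ²/nₕ.
Large: 9859²·(1 − 1356/9859)·28.14/1356 = 1.7396803 × 10^6.
Medium: 1077²·(1 − 151/1077)·9.49/151 = 62678.119.
Sum = 1.8023584 × 10^6.
SE = √(1.8023584 × 10^6) = 1342.5.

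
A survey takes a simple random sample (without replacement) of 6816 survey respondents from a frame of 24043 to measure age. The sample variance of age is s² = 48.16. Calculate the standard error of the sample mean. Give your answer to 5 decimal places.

Under SRS without replacement, Var(ȳ) = (1 − f)·s²/n with f = n/N = 6816/24043 = 0.28349208.
Var(ȳ) = (1 − 0.28349208)·48.16/6816 = 0.71650792·0.0070657277 = 0.0050626499.
SE(ȳ) = √(0.0050626499) = 0.07115.

0.07115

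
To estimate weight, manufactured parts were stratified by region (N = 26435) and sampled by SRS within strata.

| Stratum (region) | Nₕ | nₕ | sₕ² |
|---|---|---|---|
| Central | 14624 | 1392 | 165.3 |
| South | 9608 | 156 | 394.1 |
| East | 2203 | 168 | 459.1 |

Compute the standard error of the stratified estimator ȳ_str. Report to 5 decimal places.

0.61540

Var(ȳ_str) = Σₕ Wₕ²(1 − fₕ)sₕ²/nₕ with Wₕ = Nₕ/N, N = 26435.
Central: Wₕ = 0.55320598; term = 0.55320598²·(1 − 0.09518600)·165.3/1392 = 0.032882639.
South: Wₕ = 0.36345754; term = 0.36345754²·(1 − 0.01623647)·394.1/156 = 0.32830683.
East: Wₕ = 0.08333649; term = 0.08333649²·(1 − 0.07625965)·459.1/168 = 0.017531468.
Sum = 0.37872094.
SE = √(0.37872094) = 0.61540.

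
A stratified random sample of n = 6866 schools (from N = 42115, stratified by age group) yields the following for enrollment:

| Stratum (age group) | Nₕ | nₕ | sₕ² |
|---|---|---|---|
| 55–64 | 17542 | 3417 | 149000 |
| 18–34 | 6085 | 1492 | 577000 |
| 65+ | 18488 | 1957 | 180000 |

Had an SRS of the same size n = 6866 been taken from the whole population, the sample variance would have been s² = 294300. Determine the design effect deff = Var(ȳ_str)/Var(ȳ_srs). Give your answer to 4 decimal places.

Var(ȳ_str) = Σ Wₕ²(1−fₕ)sₕ²/nₕ with Wₕ = Nₕ/42115:
  55–64: (17542/42115)²·(1−3417/17542)·149000/3417 = 6.0916542
  18–34: (6085/42115)²·(1−1492/6085)·577000/1492 = 6.093831
  65+: (18488/42115)²·(1−1957/18488)·180000/1957 = 15.848827
  → Var(ȳ_str) = 28.034312.
Var(ȳ_srs) = (1 − 6866/42115)·294300/6866 = 35.875376.
deff = 28.034312 / 35.875376 = 0.7814.

0.7814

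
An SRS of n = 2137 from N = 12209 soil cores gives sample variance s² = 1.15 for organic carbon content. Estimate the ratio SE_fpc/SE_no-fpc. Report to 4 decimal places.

f = n/N = 2137/12209 = 0.17503481.
SE_no-fpc = √(s²/n) = 0.023197792; SE_fpc = √((1−f)s²/n) = 0.021069997.
Ratio = √(1−f) = 0.90827594.

0.9083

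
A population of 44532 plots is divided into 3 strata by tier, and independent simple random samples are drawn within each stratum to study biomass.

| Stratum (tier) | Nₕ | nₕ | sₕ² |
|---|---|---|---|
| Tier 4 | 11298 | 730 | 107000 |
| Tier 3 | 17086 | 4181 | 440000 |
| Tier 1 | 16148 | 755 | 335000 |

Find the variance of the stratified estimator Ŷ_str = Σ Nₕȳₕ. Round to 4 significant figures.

Var(Ŷ_str) = Σₕ Nₕ²(1 − fₕ)sₕ²/nₕ.
Tier 4: 11298²·(1 − 730/11298)·107000/730 = 1.7500695 × 10^10.
Tier 3: 17086²·(1 − 4181/17086)·440000/4181 = 2.3204431 × 10^10.
Tier 1: 16148²·(1 − 755/16148)·335000/755 = 1.1029095 × 10^11.
Sum = 1.5099608 × 10^11.

1.510 × 10^11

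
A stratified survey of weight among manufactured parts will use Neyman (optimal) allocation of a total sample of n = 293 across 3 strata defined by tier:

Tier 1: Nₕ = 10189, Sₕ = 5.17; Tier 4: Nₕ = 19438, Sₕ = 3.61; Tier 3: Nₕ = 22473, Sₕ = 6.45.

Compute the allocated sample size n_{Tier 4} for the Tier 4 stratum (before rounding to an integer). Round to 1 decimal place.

Neyman allocation: nₕ = n·NₕSₕ / Σⱼ NⱼSⱼ.
Σ NⱼSⱼ = 10189·5.17 + 19438·3.61 + 22473·6.45 = 267799.16.
n_{Tier 4} = 293·19438·3.61 / 267799.16 = 76.8.

76.8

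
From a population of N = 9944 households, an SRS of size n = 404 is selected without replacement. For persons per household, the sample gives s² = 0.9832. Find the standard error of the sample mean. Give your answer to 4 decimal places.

Under SRS without replacement, Var(ȳ) = (1 − f)·s²/n with f = n/N = 404/9944 = 0.04062751.
Var(ȳ) = (1 − 0.04062751)·0.9832/404 = 0.95937249·0.0024336634 = 0.0023347897.
SE(ȳ) = √(0.0023347897) = 0.0483.

0.0483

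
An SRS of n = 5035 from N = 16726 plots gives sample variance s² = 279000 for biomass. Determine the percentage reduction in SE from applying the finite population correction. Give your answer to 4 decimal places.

f = n/N = 5035/16726 = 0.30102834.
SE_no-fpc = √(s²/n) = 7.4439314; SE_fpc = √((1−f)s²/n) = 6.2234635.
Ratio = √(1−f) = 0.83604525. Reduction = 100·(1 − 0.83604525) = 16.3955%.

16.3955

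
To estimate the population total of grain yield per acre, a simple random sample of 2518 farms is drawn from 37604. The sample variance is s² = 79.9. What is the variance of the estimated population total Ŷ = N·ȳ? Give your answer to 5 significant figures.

Var(Ŷ) = N²·Var(ȳ) = N²·(1 − n/N)·s²/n.
f = 2518/37604 = 0.06696096; Var(ȳ) = 0.93303904·79.9/2518 = 0.029606759.
Var(Ŷ) = 37604² · 0.029606759 = 4.1865758 × 10^7.

4.1866 × 10^7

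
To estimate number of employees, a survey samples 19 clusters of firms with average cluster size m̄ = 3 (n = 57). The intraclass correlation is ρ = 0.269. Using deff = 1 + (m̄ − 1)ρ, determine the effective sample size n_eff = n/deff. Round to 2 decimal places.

37.06

deff = 1 + (3 − 1)·0.269 = 1 + 0.538 = 1.538.
n_eff = 57 / 1.538 = 37.06.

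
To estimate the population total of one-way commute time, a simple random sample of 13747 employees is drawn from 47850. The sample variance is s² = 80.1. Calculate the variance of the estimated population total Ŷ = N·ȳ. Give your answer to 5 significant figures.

9.5082 × 10^6

Var(Ŷ) = N²·Var(ȳ) = N²·(1 − n/N)·s²/n.
f = 13747/47850 = 0.28729363; Var(ȳ) = 0.71270637·80.1/13747 = 0.0041527446.
Var(Ŷ) = 47850² · 0.0041527446 = 9.5082175 × 10^6.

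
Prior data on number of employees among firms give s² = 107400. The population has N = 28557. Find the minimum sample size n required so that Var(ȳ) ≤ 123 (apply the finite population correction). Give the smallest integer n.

848

Without fpc, n₀ = s²/D = 107400/123 = 873.1707.
With fpc, (1 − n/N)·s²/n ≤ D requires n ≥ n₀/(1 + n₀/N) = 873.1707/(1 + 873.1707/28557) = 847.2644.
Rounding up, n = 848.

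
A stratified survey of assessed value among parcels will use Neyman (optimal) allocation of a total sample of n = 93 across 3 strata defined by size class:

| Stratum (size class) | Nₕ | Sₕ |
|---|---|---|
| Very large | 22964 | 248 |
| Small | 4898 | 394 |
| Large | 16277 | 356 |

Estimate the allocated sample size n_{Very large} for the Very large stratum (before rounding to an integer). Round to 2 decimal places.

39.47

Neyman allocation: nₕ = n·NₕSₕ / Σⱼ NⱼSⱼ.
Σ NⱼSⱼ = 22964·248 + 4898·394 + 16277·356 = 1.3419496 × 10^7.
n_{Very large} = 93·22964·248 / (1.3419496 × 10^7) = 39.47.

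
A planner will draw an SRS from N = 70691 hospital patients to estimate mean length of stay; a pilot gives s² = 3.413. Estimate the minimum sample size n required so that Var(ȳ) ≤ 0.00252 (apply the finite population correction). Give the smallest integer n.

1329

Without fpc, n₀ = s²/D = 3.413/0.00252 = 1354.3651.
With fpc, (1 − n/N)·s²/n ≤ D requires n ≥ n₀/(1 + n₀/N) = 1354.3651/(1 + 1354.3651/70691) = 1328.9047.
Rounding up, n = 1329.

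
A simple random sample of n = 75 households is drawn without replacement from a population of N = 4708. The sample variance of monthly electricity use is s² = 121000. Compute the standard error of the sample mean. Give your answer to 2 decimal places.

39.85

Under SRS without replacement, Var(ȳ) = (1 − f)·s²/n with f = n/N = 75/4708 = 0.01593033.
Var(ȳ) = (1 − 0.01593033)·121000/75 = 0.98406967·1613.3333 = 1587.6324.
SE(ȳ) = √(1587.6324) = 39.85.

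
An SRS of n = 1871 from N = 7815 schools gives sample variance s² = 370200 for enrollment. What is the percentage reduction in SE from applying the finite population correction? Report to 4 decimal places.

12.7883

f = n/N = 1871/7815 = 0.23941139.
SE_no-fpc = √(s²/n) = 14.066347; SE_fpc = √((1−f)s²/n) = 12.267504.
Ratio = √(1−f) = 0.87211732. Reduction = 100·(1 − 0.87211732) = 12.7883%.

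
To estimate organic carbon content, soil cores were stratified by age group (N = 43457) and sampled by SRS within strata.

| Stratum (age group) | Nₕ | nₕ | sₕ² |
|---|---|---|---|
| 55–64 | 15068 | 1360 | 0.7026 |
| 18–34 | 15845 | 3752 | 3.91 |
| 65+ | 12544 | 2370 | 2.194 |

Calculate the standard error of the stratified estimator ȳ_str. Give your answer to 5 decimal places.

0.01499

Var(ȳ_str) = Σₕ Wₕ²(1 − fₕ)sₕ²/nₕ with Wₕ = Nₕ/N, N = 43457.
55–64: Wₕ = 0.34673355; term = 0.34673355²·(1 − 0.09025750)·0.7026/1360 = 5.6504035 × 10^-5.
18–34: Wₕ = 0.36461330; term = 0.36461330²·(1 − 0.23679394)·3.91/3752 = 1.0573548 × 10^-4.
65+: Wₕ = 0.28865315; term = 0.28865315²·(1 − 0.18893495)·2.194/2370 = 6.2559976 × 10^-5.
Sum = 2.2479949 × 10^-4.
SE = √(2.2479949 × 10^-4) = 0.01499.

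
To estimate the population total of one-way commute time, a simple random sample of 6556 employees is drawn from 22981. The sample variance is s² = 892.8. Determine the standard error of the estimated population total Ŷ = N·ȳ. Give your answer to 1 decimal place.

7169.6

Var(Ŷ) = N²·Var(ȳ) = N²·(1 − n/N)·s²/n.
f = 6556/22981 = 0.28527914; Var(ȳ) = 0.71472086·892.8/6556 = 0.097331114.
Var(Ŷ) = 22981² · 0.097331114 = 5.1403127 × 10^7.
SE(Ŷ) = √(5.1403127 × 10^7) = 7169.6.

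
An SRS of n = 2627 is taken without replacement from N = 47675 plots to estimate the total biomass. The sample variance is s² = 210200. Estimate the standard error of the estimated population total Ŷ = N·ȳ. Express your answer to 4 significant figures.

Var(Ŷ) = N²·Var(ȳ) = N²·(1 − n/N)·s²/n.
f = 2627/47675 = 0.05510225; Var(ȳ) = 0.94489775·210200/2627 = 75.606207.
Var(Ŷ) = 47675² · 75.606207 = 1.7184577 × 10^11.
SE(Ŷ) = √(1.7184577 × 10^11) = 414500.

414500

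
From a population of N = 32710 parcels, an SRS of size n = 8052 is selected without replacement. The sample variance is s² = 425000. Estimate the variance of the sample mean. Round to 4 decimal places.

Under SRS without replacement, Var(ȳ) = (1 − f)·s²/n with f = n/N = 8052/32710 = 0.24616325.
Var(ȳ) = (1 − 0.24616325)·425000/8052 = 0.75383675·52.781918 = 39.788949.

39.7889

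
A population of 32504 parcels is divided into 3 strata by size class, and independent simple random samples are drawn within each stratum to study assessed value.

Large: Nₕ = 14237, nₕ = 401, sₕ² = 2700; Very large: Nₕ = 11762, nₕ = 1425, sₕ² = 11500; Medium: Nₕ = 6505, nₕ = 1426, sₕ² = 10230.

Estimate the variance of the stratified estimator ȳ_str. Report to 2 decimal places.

Var(ȳ_str) = Σₕ Wₕ²(1 − fₕ)sₕ²/nₕ with Wₕ = Nₕ/N, N = 32504.
Large: Wₕ = 0.43800763; term = 0.43800763²·(1 − 0.02816605)·2700/401 = 1.2553789.
Very large: Wₕ = 0.36186316; term = 0.36186316²·(1 − 0.12115287)·11500/1425 = 0.92872054.
Medium: Wₕ = 0.20012921; term = 0.20012921²·(1 − 0.21921599)·10230/1426 = 0.22434067.
Sum = 2.4084401.

2.41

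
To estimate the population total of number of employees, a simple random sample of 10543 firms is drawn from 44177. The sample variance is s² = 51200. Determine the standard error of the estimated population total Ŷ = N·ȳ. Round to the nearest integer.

Var(Ŷ) = N²·Var(ȳ) = N²·(1 − n/N)·s²/n.
f = 10543/44177 = 0.23865360; Var(ȳ) = 0.76134640·51200/10543 = 3.6973286.
Var(Ŷ) = 44177² · 3.6973286 = 7.2157336 × 10^9.
SE(Ŷ) = √(7.2157336 × 10^9) = 84945.

84945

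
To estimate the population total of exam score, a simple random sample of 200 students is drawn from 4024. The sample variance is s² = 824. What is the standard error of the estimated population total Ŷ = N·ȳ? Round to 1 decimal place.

7962.3

Var(Ŷ) = N²·Var(ȳ) = N²·(1 − n/N)·s²/n.
f = 200/4024 = 0.04970179; Var(ȳ) = 0.95029821·824/200 = 3.9152286.
Var(Ŷ) = 4024² · 3.9152286 = 6.3397637 × 10^7.
SE(Ŷ) = √(6.3397637 × 10^7) = 7962.3.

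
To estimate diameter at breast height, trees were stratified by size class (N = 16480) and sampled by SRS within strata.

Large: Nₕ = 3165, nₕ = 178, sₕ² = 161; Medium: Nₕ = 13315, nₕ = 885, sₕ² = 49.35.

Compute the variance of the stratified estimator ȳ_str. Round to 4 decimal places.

Var(ȳ_str) = Σₕ Wₕ²(1 − fₕ)sₕ²/nₕ with Wₕ = Nₕ/N, N = 16480.
Large: Wₕ = 0.19205097; term = 0.19205097²·(1 − 0.05624013)·161/178 = 0.031484761.
Medium: Wₕ = 0.80794903; term = 0.80794903²·(1 − 0.06646639)·49.35/885 = 0.033981439.
Sum = 0.0654662.

0.0655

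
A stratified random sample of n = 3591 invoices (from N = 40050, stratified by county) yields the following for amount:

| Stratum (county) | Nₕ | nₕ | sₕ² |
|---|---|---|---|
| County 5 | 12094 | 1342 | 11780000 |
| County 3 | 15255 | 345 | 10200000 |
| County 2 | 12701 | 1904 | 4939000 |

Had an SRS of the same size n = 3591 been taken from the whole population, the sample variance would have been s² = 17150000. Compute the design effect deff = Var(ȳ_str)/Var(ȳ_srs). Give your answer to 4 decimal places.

1.1790

Var(ȳ_str) = Σ Wₕ²(1−fₕ)sₕ²/nₕ with Wₕ = Nₕ/40050:
  County 5: (12094/40050)²·(1−1342/12094)·11780000/1342 = 711.61805
  County 3: (15255/40050)²·(1−345/15255)·10200000/345 = 4192.4307
  County 2: (12701/40050)²·(1−1904/12701)·4939000/1904 = 221.77269
  → Var(ȳ_str) = 5125.8214.
Var(ȳ_srs) = (1 − 3591/40050)·17150000/3591 = 4347.6137.
deff = 5125.8214 / 4347.6137 = 1.1790.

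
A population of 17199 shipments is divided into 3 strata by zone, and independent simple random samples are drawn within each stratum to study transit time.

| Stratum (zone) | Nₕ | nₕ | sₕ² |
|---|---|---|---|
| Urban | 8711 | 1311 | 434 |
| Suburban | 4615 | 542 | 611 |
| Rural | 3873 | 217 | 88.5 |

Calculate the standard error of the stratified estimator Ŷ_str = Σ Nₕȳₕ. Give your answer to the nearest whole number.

Var(Ŷ_str) = Σₕ Nₕ²(1 − fₕ)sₕ²/nₕ.
Urban: 8711²·(1 − 1311/8711)·434/1311 = 2.1339624 × 10^7.
Suburban: 4615²·(1 − 542/4615)·611/542 = 2.1189858 × 10^7.
Rural: 3873²·(1 − 217/3873)·88.5/217 = 5.7748036 × 10^6.
Sum = 4.8304286 × 10^7.
SE = √(4.8304286 × 10^7) = 6950.

6950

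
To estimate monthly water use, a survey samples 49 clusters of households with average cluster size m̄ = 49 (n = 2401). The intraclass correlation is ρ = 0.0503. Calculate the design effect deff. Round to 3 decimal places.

deff = 1 + (49 − 1)·0.0503 = 1 + 2.4144 = 3.4144.

3.414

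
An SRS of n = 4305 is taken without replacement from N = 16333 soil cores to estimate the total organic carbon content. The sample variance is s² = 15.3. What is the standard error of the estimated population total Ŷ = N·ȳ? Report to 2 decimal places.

835.58

Var(Ŷ) = N²·Var(ȳ) = N²·(1 − n/N)·s²/n.
f = 4305/16333 = 0.26357681; Var(ȳ) = 0.73642319·15.3/4305 = 0.0026172532.
Var(Ŷ) = 16333² · 0.0026172532 = 698196.49.
SE(Ŷ) = √(698196.49) = 835.58.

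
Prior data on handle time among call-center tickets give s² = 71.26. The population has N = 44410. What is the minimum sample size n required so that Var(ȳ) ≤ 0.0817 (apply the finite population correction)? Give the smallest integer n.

Without fpc, n₀ = s²/D = 71.26/0.0817 = 872.2154.
With fpc, (1 − n/N)·s²/n ≤ D requires n ≥ n₀/(1 + n₀/N) = 872.2154/(1 + 872.2154/44410) = 855.4150.
Rounding up, n = 856.

856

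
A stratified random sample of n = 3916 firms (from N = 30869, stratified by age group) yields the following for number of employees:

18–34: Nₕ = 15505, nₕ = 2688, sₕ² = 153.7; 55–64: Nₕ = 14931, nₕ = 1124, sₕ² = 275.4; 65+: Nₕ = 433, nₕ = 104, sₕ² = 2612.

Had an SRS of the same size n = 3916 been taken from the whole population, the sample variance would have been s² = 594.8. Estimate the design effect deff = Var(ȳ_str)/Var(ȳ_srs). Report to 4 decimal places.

Var(ȳ_str) = Σ Wₕ²(1−fₕ)sₕ²/nₕ with Wₕ = Nₕ/30869:
  18–34: (15505/30869)²·(1−2688/15505)·153.7/2688 = 0.011924979
  55–64: (14931/30869)²·(1−1124/14931)·275.4/1124 = 0.053007915
  65+: (433/30869)²·(1−104/433)·2612/104 = 0.0037547282
  → Var(ȳ_str) = 0.068687622.
Var(ȳ_srs) = (1 − 3916/30869)·594.8/3916 = 0.13262116.
deff = 0.068687622 / 0.13262116 = 0.5179.

0.5179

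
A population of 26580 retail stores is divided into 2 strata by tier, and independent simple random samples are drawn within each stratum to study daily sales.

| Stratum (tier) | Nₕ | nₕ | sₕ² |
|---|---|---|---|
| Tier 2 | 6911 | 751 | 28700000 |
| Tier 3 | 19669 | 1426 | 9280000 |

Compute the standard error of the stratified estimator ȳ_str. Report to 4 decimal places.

74.8865

Var(ȳ_str) = Σₕ Wₕ²(1 − fₕ)sₕ²/nₕ with Wₕ = Nₕ/N, N = 26580.
Tier 2: Wₕ = 0.26000752; term = 0.26000752²·(1 − 0.10866734)·28700000/751 = 2302.7862.
Tier 3: Wₕ = 0.73999248; term = 0.73999248²·(1 − 0.07249987)·9280000/1426 = 3305.1946.
Sum = 5607.9808.
SE = √(5607.9808) = 74.8865.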